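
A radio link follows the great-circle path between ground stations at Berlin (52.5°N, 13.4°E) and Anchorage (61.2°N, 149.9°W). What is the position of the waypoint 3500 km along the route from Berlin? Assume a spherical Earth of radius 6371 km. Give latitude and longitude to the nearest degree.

Write both endpoints as unit vectors p₁, p₂ with components (cos φ cos λ, cos φ sin λ, sin φ).
The central angle between the endpoints is δ = arccos(p₁·p₂) ≈ 1.144 rad (65.5°). The total great-circle distance is δ·R ≈ 1.144 × 6371 ≈ 7286 km, so the target fraction is f = 3500/7286 ≈ 0.480.
Interpolate at f ≈ 0.480 with slerp weights a = sin((1−f)δ)/sin δ ≈ 0.615, b = sin(fδ)/sin δ ≈ 0.574.
p = a·p₁ + b·p₂ ≈ (0.125, -0.052, 0.991); φ = arcsin(p_z) ≈ 82.21°, λ = atan2(p_y, p_x) ≈ -22.49°.

≈ (82°N, 22°W)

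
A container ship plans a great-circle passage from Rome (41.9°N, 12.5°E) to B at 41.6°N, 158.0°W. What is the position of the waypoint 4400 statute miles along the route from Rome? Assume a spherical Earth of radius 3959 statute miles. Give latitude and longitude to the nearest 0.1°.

Write both endpoints as unit vectors p₁, p₂ with components (cos φ cos λ, cos φ sin λ, sin φ).
The central angle between the endpoints is δ = arccos(p₁·p₂) ≈ 1.677 rad (96.1°). The total great-circle distance is δ·R ≈ 1.677 × 3959 ≈ 6638 mi, so the target fraction is f = 4400/6638 ≈ 0.663.
Interpolate at f ≈ 0.663 with slerp weights a = sin((1−f)δ)/sin δ ≈ 0.539, b = sin(fδ)/sin δ ≈ 0.901.
p = a·p₁ + b·p₂ ≈ (-0.234, -0.166, 0.958); φ = arcsin(p_z) ≈ 73.36°, λ = atan2(p_y, p_x) ≈ -144.64°.

≈ 73.4°N, 144.6°W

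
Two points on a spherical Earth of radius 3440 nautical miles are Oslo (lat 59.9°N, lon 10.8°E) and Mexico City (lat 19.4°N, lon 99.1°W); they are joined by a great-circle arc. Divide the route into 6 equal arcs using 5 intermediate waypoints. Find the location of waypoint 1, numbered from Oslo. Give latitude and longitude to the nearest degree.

Convert each endpoint to a unit vector on the sphere (x = cos φ cos λ, y = cos φ sin λ, z = sin φ).
The central angle between the endpoints is δ = arccos(p₁·p₂) ≈ 1.444 rad (82.7°).
Interpolate at f = 1/6 with slerp weights a = sin((1−f)δ)/sin δ ≈ 0.941, b = sin(fδ)/sin δ ≈ 0.240.
p = a·p₁ + b·p₂ ≈ (0.428, -0.135, 0.894); φ = arcsin(p_z) ≈ 63.35°, λ = atan2(p_y, p_x) ≈ -17.57°.

≈ lat 63°N, lon 18°W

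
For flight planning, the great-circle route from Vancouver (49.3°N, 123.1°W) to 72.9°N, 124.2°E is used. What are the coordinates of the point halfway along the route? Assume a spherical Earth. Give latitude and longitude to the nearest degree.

Write both endpoints as unit vectors p₁, p₂ with components (cos φ cos λ, cos φ sin λ, sin φ).
The central angle between the endpoints is δ = arccos(p₁·p₂) ≈ 0.862 rad (49.4°).
Interpolate at f = 1/2 with slerp weights a = sin((1−f)δ)/sin δ ≈ 0.550, b = sin(fδ)/sin δ ≈ 0.550.
p = a·p₁ + b·p₂ ≈ (-0.287, -0.167, 0.943); φ = arcsin(p_z) ≈ 70.61°, λ = atan2(p_y, p_x) ≈ -149.83°.

≈ 71°N, 150°W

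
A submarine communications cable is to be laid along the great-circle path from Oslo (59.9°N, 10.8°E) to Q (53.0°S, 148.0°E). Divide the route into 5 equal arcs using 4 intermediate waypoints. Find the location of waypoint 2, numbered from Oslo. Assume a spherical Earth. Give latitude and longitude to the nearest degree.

≈ (22°N, 84°E)

From cos δ = sin φ₁ sin φ₂ + cos φ₁ cos φ₂ cos Δλ, the central angle is δ ≈ 2.720 rad (155.8°).
Interpolate at f = 2/5 with slerp weights a = sin((1−f)δ)/sin δ ≈ 2.439, b = sin(fδ)/sin δ ≈ 2.164.
p = a·p₁ + b·p₂ ≈ (0.097, 0.919, 0.382); φ = arcsin(p_z) ≈ 22.43°, λ = atan2(p_y, p_x) ≈ 83.98°.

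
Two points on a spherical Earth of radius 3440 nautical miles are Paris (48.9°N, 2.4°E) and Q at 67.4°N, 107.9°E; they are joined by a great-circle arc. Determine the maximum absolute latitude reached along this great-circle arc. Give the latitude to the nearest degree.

The great circle lies in the plane with unit normal n̂ = (p₁ × p₂)/|p₁ × p₂|.
Here n̂_z ≈ +0.313; the vertex latitude is φ_max = arccos|n̂_z| ≈ 71.8°.

≈ 72°N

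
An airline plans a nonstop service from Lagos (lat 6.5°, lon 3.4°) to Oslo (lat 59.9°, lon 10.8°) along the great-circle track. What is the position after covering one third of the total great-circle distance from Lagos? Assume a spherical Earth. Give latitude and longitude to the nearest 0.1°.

≈ lat 24.3°, lon 4.9°

Convert each endpoint to a unit vector on the sphere (x = cos φ cos λ, y = cos φ sin λ, z = sin φ).
The central angle between the endpoints is δ = arccos(p₁·p₂) ≈ 0.937 rad (53.7°).
Interpolate at f = 1/3 with slerp weights a = sin((1−f)δ)/sin δ ≈ 0.726, b = sin(fδ)/sin δ ≈ 0.381.
p = a·p₁ + b·p₂ ≈ (0.908, 0.079, 0.412); φ = arcsin(p_z) ≈ 24.34°, λ = atan2(p_y, p_x) ≈ 4.95°.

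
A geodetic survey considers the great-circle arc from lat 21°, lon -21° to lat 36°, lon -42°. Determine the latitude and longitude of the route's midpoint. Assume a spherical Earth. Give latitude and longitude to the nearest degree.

≈ lat 29°, lon -31°

Convert each endpoint to a unit vector on the sphere (x = cos φ cos λ, y = cos φ sin λ, z = sin φ).
The central angle between the endpoints is δ = arccos(p₁·p₂) ≈ 0.413 rad (23.7°).
Interpolate at f = 1/2 with slerp weights a = sin((1−f)δ)/sin δ ≈ 0.511, b = sin(fδ)/sin δ ≈ 0.511.
p = a·p₁ + b·p₂ ≈ (0.752, -0.447, 0.483); φ = arcsin(p_z) ≈ 28.91°, λ = atan2(p_y, p_x) ≈ -30.74°.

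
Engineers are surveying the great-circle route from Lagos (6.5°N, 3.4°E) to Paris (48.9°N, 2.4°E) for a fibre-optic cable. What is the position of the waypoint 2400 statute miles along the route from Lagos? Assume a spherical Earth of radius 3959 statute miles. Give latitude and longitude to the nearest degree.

Write both endpoints as unit vectors p₁, p₂ with components (cos φ cos λ, cos φ sin λ, sin φ).
The central angle between the endpoints is δ = arccos(p₁·p₂) ≈ 0.740 rad (42.4°). The total great-circle distance is δ·R ≈ 0.740 × 3959 ≈ 2930 mi, so the target fraction is f = 2400/2930 ≈ 0.819.
Interpolate at f ≈ 0.819 with slerp weights a = sin((1−f)δ)/sin δ ≈ 0.198, b = sin(fδ)/sin δ ≈ 0.845.
p = a·p₁ + b·p₂ ≈ (0.751, 0.035, 0.659); φ = arcsin(p_z) ≈ 41.23°, λ = atan2(p_y, p_x) ≈ 2.66°.

≈ 41°N, 3°E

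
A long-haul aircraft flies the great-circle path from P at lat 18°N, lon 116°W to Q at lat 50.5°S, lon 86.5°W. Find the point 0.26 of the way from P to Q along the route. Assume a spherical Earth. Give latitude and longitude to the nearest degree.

From cos δ = sin φ₁ sin φ₂ + cos φ₁ cos φ₂ cos Δλ, the central angle is δ ≈ 1.279 rad (73.3°).
Interpolate at f = 0.26 with slerp weights a = sin((1−f)δ)/sin δ ≈ 0.847, b = sin(fδ)/sin δ ≈ 0.341.
p = a·p₁ + b·p₂ ≈ (-0.340, -0.940, -0.001); φ = arcsin(p_z) ≈ -0.07°, λ = atan2(p_y, p_x) ≈ -109.87°.

≈ lat 0°N, lon 110°W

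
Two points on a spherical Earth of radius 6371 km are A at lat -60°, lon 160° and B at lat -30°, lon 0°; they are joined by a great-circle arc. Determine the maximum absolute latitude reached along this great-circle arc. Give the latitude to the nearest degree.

The great circle lies in the plane with unit normal n̂ = (p₁ × p₂)/|p₁ × p₂|.
Here n̂_z ≈ -0.148; the vertex latitude is φ_max = arccos|n̂_z| ≈ 81.5°.
Check via Clairaut: cos φ_max = |cos φ₁| · sin C = cos(60.0°)·sin(162.8°) ≈ 0.148, again giving ≈ 81.5°.

≈ -81°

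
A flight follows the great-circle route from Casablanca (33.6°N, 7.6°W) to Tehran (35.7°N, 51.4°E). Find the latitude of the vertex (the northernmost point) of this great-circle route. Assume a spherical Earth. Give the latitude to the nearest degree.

≈ 39°N

The great circle lies in the plane with unit normal n̂ = (p₁ × p₂)/|p₁ × p₂|.
Here n̂_z ≈ +0.782; the vertex latitude is φ_max = arccos|n̂_z| ≈ 38.5°.
Check via Clairaut: cos φ_max = |cos φ₁| · sin C = cos(33.6°)·sin(69.9°) ≈ 0.782, again giving ≈ 38.5°.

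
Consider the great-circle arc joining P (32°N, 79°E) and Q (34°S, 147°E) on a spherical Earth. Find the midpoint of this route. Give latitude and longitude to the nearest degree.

≈ (1°S, 113°E)

Convert each endpoint to a unit vector on the sphere (x = cos φ cos λ, y = cos φ sin λ, z = sin φ).
The central angle between the endpoints is δ = arccos(p₁·p₂) ≈ 1.604 rad (91.9°).
Interpolate at f = 1/2 with slerp weights a = sin((1−f)δ)/sin δ ≈ 0.719, b = sin(fδ)/sin δ ≈ 0.719.
p = a·p₁ + b·p₂ ≈ (-0.384, 0.923, -0.021); φ = arcsin(p_z) ≈ -1.21°, λ = atan2(p_y, p_x) ≈ 112.56°.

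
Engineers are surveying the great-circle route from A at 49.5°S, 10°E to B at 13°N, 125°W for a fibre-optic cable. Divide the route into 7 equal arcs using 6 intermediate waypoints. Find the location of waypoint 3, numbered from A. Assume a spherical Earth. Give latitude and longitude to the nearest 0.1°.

≈ 43.8°S, 74.1°W

Write both endpoints as unit vectors p₁, p₂ with components (cos φ cos λ, cos φ sin λ, sin φ).
The central angle between the endpoints is δ = arccos(p₁·p₂) ≈ 2.238 rad (128.2°).
Interpolate at f = 3/7 with slerp weights a = sin((1−f)δ)/sin δ ≈ 1.219, b = sin(fδ)/sin δ ≈ 1.042.
p = a·p₁ + b·p₂ ≈ (0.197, -0.694, -0.692); φ = arcsin(p_z) ≈ -43.82°, λ = atan2(p_y, p_x) ≈ -74.14°.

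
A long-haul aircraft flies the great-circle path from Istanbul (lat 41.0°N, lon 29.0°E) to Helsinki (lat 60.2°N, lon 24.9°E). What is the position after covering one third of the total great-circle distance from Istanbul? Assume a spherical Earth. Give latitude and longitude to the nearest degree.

Convert each endpoint to a unit vector on the sphere (x = cos φ cos λ, y = cos φ sin λ, z = sin φ).
The central angle between the endpoints is δ = arccos(p₁·p₂) ≈ 0.338 rad (19.4°).
Interpolate at f = 1/3 with slerp weights a = sin((1−f)δ)/sin δ ≈ 0.674, b = sin(fδ)/sin δ ≈ 0.339.
p = a·p₁ + b·p₂ ≈ (0.598, 0.317, 0.736); φ = arcsin(p_z) ≈ 47.41°, λ = atan2(p_y, p_x) ≈ 27.98°.

≈ lat 47°N, lon 28°E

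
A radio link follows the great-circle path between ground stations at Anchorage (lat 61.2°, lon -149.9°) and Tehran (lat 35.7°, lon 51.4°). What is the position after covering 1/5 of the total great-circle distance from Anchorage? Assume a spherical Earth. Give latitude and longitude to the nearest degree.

Convert each endpoint to a unit vector on the sphere (x = cos φ cos λ, y = cos φ sin λ, z = sin φ).
The central angle between the endpoints is δ = arccos(p₁·p₂) ≈ 1.423 rad (81.6°).
Interpolate at f = 1/5 with slerp weights a = sin((1−f)δ)/sin δ ≈ 0.918, b = sin(fδ)/sin δ ≈ 0.284.
p = a·p₁ + b·p₂ ≈ (-0.239, -0.042, 0.970); φ = arcsin(p_z) ≈ 75.97°, λ = atan2(p_y, p_x) ≈ -170.12°.

≈ lat 76°, lon -170°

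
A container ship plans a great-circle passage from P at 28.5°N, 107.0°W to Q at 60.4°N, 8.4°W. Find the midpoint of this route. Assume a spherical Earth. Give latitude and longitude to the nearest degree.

Write both endpoints as unit vectors p₁, p₂ with components (cos φ cos λ, cos φ sin λ, sin φ).
The central angle between the endpoints is δ = arccos(p₁·p₂) ≈ 1.213 rad (69.5°).
Interpolate at f = 1/2 with slerp weights a = sin((1−f)δ)/sin δ ≈ 0.609, b = sin(fδ)/sin δ ≈ 0.609.
p = a·p₁ + b·p₂ ≈ (0.141, -0.555, 0.820); φ = arcsin(p_z) ≈ 55.04°, λ = atan2(p_y, p_x) ≈ -75.75°.

≈ 55°N, 76°W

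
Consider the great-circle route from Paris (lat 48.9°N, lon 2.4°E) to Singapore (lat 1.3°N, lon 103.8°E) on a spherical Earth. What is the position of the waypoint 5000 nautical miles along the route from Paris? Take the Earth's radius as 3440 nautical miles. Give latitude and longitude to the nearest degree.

Write both endpoints as unit vectors p₁, p₂ with components (cos φ cos λ, cos φ sin λ, sin φ).
The central angle between the endpoints is δ = arccos(p₁·p₂) ≈ 1.684 rad (96.5°). The total great-circle distance is δ·R ≈ 1.684 × 3440 ≈ 5792 nmi, so the target fraction is f = 5000/5792 ≈ 0.863.
Interpolate at f ≈ 0.863 with slerp weights a = sin((1−f)δ)/sin δ ≈ 0.230, b = sin(fδ)/sin δ ≈ 1.000.
p = a·p₁ + b·p₂ ≈ (-0.087, 0.977, 0.196); φ = arcsin(p_z) ≈ 11.29°, λ = atan2(p_y, p_x) ≈ 95.12°.

≈ lat 11°N, lon 95°E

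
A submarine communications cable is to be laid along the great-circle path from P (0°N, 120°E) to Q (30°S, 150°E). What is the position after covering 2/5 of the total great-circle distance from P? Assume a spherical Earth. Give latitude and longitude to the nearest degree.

≈ (12°S, 131°E)

The haversine formula gives a central angle δ ≈ 0.723 rad (41.4°) between the endpoints.
Interpolate at f = 2/5 with slerp weights a = sin((1−f)δ)/sin δ ≈ 0.635, b = sin(fδ)/sin δ ≈ 0.431.
p = a·p₁ + b·p₂ ≈ (-0.641, 0.737, -0.216); φ = arcsin(p_z) ≈ -12.45°, λ = atan2(p_y, p_x) ≈ 131.02°.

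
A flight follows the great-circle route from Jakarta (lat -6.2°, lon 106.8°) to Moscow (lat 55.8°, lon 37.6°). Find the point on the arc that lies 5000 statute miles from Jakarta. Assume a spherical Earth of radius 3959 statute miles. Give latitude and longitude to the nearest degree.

Write both endpoints as unit vectors p₁, p₂ with components (cos φ cos λ, cos φ sin λ, sin φ).
The central angle between the endpoints is δ = arccos(p₁·p₂) ≈ 1.461 rad (83.7°). The total great-circle distance is δ·R ≈ 1.461 × 3959 ≈ 5786 mi, so the target fraction is f = 5000/5786 ≈ 0.864.
Interpolate at f ≈ 0.864 with slerp weights a = sin((1−f)δ)/sin δ ≈ 0.198, b = sin(fδ)/sin δ ≈ 0.959.
p = a·p₁ + b·p₂ ≈ (0.370, 0.518, 0.772); φ = arcsin(p_z) ≈ 50.49°, λ = atan2(p_y, p_x) ≈ 54.45°.

≈ lat 50°, lon 54°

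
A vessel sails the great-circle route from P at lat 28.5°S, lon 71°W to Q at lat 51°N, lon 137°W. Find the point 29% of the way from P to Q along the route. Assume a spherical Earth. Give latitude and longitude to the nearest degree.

≈ lat 4°S, lon 87°W

Convert each endpoint to a unit vector on the sphere (x = cos φ cos λ, y = cos φ sin λ, z = sin φ).
The central angle between the endpoints is δ = arccos(p₁·p₂) ≈ 1.717 rad (98.4°).
Interpolate at f = 0.29 with slerp weights a = sin((1−f)δ)/sin δ ≈ 0.949, b = sin(fδ)/sin δ ≈ 0.483.
p = a·p₁ + b·p₂ ≈ (0.049, -0.996, -0.078); φ = arcsin(p_z) ≈ -4.45°, λ = atan2(p_y, p_x) ≈ -87.17°.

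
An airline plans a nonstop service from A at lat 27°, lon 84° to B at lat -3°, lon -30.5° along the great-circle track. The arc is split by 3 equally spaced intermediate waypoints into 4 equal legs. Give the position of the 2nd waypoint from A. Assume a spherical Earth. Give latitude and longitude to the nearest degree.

≈ lat 21°, lon 22°

From cos δ = sin φ₁ sin φ₂ + cos φ₁ cos φ₂ cos Δλ, the central angle is δ ≈ 1.974 rad (113.1°).
Interpolate at f = 2/4 with slerp weights a = sin((1−f)δ)/sin δ ≈ 0.907, b = sin(fδ)/sin δ ≈ 0.907.
p = a·p₁ + b·p₂ ≈ (0.865, 0.344, 0.364); φ = arcsin(p_z) ≈ 21.37°, λ = atan2(p_y, p_x) ≈ 21.69°.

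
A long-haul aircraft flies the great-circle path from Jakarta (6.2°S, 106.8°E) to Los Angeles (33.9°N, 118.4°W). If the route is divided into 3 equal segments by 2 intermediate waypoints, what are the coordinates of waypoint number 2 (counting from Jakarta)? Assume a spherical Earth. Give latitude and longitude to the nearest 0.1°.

≈ 39.0°N, 172.7°W

Convert each endpoint to a unit vector on the sphere (x = cos φ cos λ, y = cos φ sin λ, z = sin φ).
The central angle between the endpoints is δ = arccos(p₁·p₂) ≈ 2.267 rad (129.9°).
Interpolate at f = 2/3 with slerp weights a = sin((1−f)δ)/sin δ ≈ 0.894, b = sin(fδ)/sin δ ≈ 1.302.
p = a·p₁ + b·p₂ ≈ (-0.771, -0.099, 0.629); φ = arcsin(p_z) ≈ 39.00°, λ = atan2(p_y, p_x) ≈ -172.67°.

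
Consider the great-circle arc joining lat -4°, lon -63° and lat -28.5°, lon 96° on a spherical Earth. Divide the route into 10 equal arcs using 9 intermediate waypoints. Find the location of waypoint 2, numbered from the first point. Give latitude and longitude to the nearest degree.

≈ lat -28°, lon -47°

From cos δ = sin φ₁ sin φ₂ + cos φ₁ cos φ₂ cos Δλ, the central angle is δ ≈ 2.474 rad (141.7°).
Interpolate at f = 2/10 with slerp weights a = sin((1−f)δ)/sin δ ≈ 1.482, b = sin(fδ)/sin δ ≈ 0.767.
p = a·p₁ + b·p₂ ≈ (0.601, -0.647, -0.469); φ = arcsin(p_z) ≈ -27.98°, λ = atan2(p_y, p_x) ≈ -47.13°.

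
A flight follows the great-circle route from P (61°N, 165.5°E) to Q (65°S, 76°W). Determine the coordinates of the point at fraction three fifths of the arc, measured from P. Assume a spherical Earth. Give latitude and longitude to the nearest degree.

≈ (18°S, 136°W)

Convert each endpoint to a unit vector on the sphere (x = cos φ cos λ, y = cos φ sin λ, z = sin φ).
The central angle between the endpoints is δ = arccos(p₁·p₂) ≈ 2.669 rad (152.9°).
Interpolate at f = 3/5 with slerp weights a = sin((1−f)δ)/sin δ ≈ 1.925, b = sin(fδ)/sin δ ≈ 2.196.
p = a·p₁ + b·p₂ ≈ (-0.679, -0.667, -0.307); φ = arcsin(p_z) ≈ -17.87°, λ = atan2(p_y, p_x) ≈ -135.51°.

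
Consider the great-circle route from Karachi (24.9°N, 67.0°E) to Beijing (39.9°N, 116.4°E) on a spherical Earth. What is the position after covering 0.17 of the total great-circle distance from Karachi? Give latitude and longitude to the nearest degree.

Convert each endpoint to a unit vector on the sphere (x = cos φ cos λ, y = cos φ sin λ, z = sin φ).
The central angle between the endpoints is δ = arccos(p₁·p₂) ≈ 0.763 rad (43.7°).
Interpolate at f = 0.17 with slerp weights a = sin((1−f)δ)/sin δ ≈ 0.856, b = sin(fδ)/sin δ ≈ 0.187.
p = a·p₁ + b·p₂ ≈ (0.240, 0.844, 0.481); φ = arcsin(p_z) ≈ 28.72°, λ = atan2(p_y, p_x) ≈ 74.14°.

≈ (29°N, 74°E)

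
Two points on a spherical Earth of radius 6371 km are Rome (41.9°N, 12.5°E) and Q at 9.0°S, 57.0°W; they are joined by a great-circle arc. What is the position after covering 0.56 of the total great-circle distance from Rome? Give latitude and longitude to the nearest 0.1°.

Convert each endpoint to a unit vector on the sphere (x = cos φ cos λ, y = cos φ sin λ, z = sin φ).
The central angle between the endpoints is δ = arccos(p₁·p₂) ≈ 1.417 rad (81.2°).
Interpolate at f = 0.56 with slerp weights a = sin((1−f)δ)/sin δ ≈ 0.591, b = sin(fδ)/sin δ ≈ 0.721.
p = a·p₁ + b·p₂ ≈ (0.817, -0.502, 0.282); φ = arcsin(p_z) ≈ 16.37°, λ = atan2(p_y, p_x) ≈ -31.57°.

≈ 16.4°N, 31.6°W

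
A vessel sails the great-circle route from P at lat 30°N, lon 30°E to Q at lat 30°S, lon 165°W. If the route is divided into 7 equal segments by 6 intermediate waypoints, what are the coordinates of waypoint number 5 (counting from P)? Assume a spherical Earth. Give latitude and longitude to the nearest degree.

The haversine formula gives a central angle δ ≈ 2.915 rad (167.0°) between the endpoints.
Interpolate at f = 5/7 with slerp weights a = sin((1−f)δ)/sin δ ≈ 3.294, b = sin(fδ)/sin δ ≈ 3.882.
p = a·p₁ + b·p₂ ≈ (-0.777, 0.556, -0.294); φ = arcsin(p_z) ≈ -17.12°, λ = atan2(p_y, p_x) ≈ 144.42°.

≈ lat 17°S, lon 144°E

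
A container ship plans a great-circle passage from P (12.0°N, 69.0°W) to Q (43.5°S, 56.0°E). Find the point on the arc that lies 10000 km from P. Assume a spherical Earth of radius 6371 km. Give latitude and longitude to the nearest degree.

Write both endpoints as unit vectors p₁, p₂ with components (cos φ cos λ, cos φ sin λ, sin φ).
The central angle between the endpoints is δ = arccos(p₁·p₂) ≈ 2.153 rad (123.4°). The total great-circle distance is δ·R ≈ 2.153 × 6371 ≈ 13718 km, so the target fraction is f = 10000/13718 ≈ 0.729.
Interpolate at f ≈ 0.729 with slerp weights a = sin((1−f)δ)/sin δ ≈ 0.660, b = sin(fδ)/sin δ ≈ 1.197.
p = a·p₁ + b·p₂ ≈ (0.717, 0.118, -0.687); φ = arcsin(p_z) ≈ -43.40°, λ = atan2(p_y, p_x) ≈ 9.31°.

≈ (43°S, 9°E)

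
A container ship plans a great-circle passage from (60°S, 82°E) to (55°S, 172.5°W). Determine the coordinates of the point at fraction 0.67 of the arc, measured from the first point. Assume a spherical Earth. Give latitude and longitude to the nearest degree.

≈ (66°S, 161°E)

From cos δ = sin φ₁ sin φ₂ + cos φ₁ cos φ₂ cos Δλ, the central angle is δ ≈ 0.886 rad (50.7°).
Interpolate at f = 0.67 with slerp weights a = sin((1−f)δ)/sin δ ≈ 0.372, b = sin(fδ)/sin δ ≈ 0.722.
p = a·p₁ + b·p₂ ≈ (-0.385, 0.130, -0.914); φ = arcsin(p_z) ≈ -66.03°, λ = atan2(p_y, p_x) ≈ 161.31°.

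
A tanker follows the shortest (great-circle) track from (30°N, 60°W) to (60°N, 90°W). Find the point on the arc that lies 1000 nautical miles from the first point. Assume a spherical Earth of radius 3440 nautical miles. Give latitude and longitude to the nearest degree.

≈ (45°N, 70°W)

The haversine formula gives a central angle δ ≈ 0.630 rad (36.1°) between the endpoints. The total great-circle distance is δ·R ≈ 0.630 × 3440 ≈ 2167 nmi, so the target fraction is f = 1000/2167 ≈ 0.461.
Interpolate at f ≈ 0.461 with slerp weights a = sin((1−f)δ)/sin δ ≈ 0.565, b = sin(fδ)/sin δ ≈ 0.486.
p = a·p₁ + b·p₂ ≈ (0.245, -0.667, 0.704); φ = arcsin(p_z) ≈ 44.73°, λ = atan2(p_y, p_x) ≈ -69.86°.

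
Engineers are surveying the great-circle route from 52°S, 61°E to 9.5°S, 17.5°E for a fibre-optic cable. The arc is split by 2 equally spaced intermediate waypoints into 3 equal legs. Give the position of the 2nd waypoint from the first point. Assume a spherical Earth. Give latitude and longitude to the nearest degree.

Convert each endpoint to a unit vector on the sphere (x = cos φ cos λ, y = cos φ sin λ, z = sin φ).
The central angle between the endpoints is δ = arccos(p₁·p₂) ≈ 0.964 rad (55.2°).
Interpolate at f = 2/3 with slerp weights a = sin((1−f)δ)/sin δ ≈ 0.384, b = sin(fδ)/sin δ ≈ 0.730.
p = a·p₁ + b·p₂ ≈ (0.801, 0.423, -0.423); φ = arcsin(p_z) ≈ -25.05°, λ = atan2(p_y, p_x) ≈ 27.86°.

≈ 25°S, 28°E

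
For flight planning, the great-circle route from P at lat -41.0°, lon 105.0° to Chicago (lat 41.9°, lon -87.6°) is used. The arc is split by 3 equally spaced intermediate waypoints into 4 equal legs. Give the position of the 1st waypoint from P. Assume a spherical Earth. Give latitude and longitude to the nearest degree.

Convert each endpoint to a unit vector on the sphere (x = cos φ cos λ, y = cos φ sin λ, z = sin φ).
The central angle between the endpoints is δ = arccos(p₁·p₂) ≈ 2.976 rad (170.5°).
Interpolate at f = 1/4 with slerp weights a = sin((1−f)δ)/sin δ ≈ 4.792, b = sin(fδ)/sin δ ≈ 4.113.
p = a·p₁ + b·p₂ ≈ (-0.808, 0.435, -0.397); φ = arcsin(p_z) ≈ -23.42°, λ = atan2(p_y, p_x) ≈ 151.70°.

≈ lat -23°, lon 152°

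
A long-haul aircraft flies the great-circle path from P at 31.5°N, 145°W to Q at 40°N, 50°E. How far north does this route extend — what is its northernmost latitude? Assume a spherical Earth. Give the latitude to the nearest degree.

≈ 80°N

The great circle lies in the plane with unit normal n̂ = (p₁ × p₂)/|p₁ × p₂|.
Here n̂_z ≈ -0.177; the vertex latitude is φ_max = arccos|n̂_z| ≈ 79.8°.
Check via Clairaut: cos φ_max = |cos φ₁| · sin C = cos(31.5°)·sin(12.0°) ≈ 0.177, again giving ≈ 79.8°.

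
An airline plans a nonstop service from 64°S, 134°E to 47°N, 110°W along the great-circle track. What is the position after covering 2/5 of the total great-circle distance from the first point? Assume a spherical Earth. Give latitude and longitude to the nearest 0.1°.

The haversine formula gives a central angle δ ≈ 2.479 rad (142.0°) between the endpoints.
Interpolate at f = 2/5 with slerp weights a = sin((1−f)δ)/sin δ ≈ 1.620, b = sin(fδ)/sin δ ≈ 1.360.
p = a·p₁ + b·p₂ ≈ (-0.811, -0.361, -0.461); φ = arcsin(p_z) ≈ -27.45°, λ = atan2(p_y, p_x) ≈ -155.99°.

≈ 27.5°S, 156.0°W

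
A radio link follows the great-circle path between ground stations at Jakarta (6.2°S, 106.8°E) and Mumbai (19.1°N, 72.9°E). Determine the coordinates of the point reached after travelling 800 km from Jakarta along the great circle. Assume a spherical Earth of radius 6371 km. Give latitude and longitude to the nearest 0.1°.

≈ (1.8°S, 101.1°E)

The haversine formula gives a central angle δ ≈ 0.731 rad (41.9°) between the endpoints. The total great-circle distance is δ·R ≈ 0.731 × 6371 ≈ 4658 km, so the target fraction is f = 800/4658 ≈ 0.172.
Interpolate at f ≈ 0.172 with slerp weights a = sin((1−f)δ)/sin δ ≈ 0.853, b = sin(fδ)/sin δ ≈ 0.188.
p = a·p₁ + b·p₂ ≈ (-0.193, 0.981, -0.031); φ = arcsin(p_z) ≈ -1.76°, λ = atan2(p_y, p_x) ≈ 101.12°.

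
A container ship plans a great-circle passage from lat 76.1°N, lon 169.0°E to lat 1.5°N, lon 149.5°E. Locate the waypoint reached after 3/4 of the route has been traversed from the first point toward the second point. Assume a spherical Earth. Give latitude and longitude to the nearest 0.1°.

Write both endpoints as unit vectors p₁, p₂ with components (cos φ cos λ, cos φ sin λ, sin φ).
The central angle between the endpoints is δ = arccos(p₁·p₂) ≈ 1.316 rad (75.4°).
Interpolate at f = 3/4 with slerp weights a = sin((1−f)δ)/sin δ ≈ 0.334, b = sin(fδ)/sin δ ≈ 0.862.
p = a·p₁ + b·p₂ ≈ (-0.821, 0.453, 0.347); φ = arcsin(p_z) ≈ 20.29°, λ = atan2(p_y, p_x) ≈ 151.14°.

≈ lat 20.3°N, lon 151.1°E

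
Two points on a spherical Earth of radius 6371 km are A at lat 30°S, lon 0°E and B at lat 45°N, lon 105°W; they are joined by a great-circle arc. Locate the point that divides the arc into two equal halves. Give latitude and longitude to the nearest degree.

The haversine formula gives a central angle δ ≈ 2.108 rad (120.8°) between the endpoints.
Interpolate at f = 1/2 with slerp weights a = sin((1−f)δ)/sin δ ≈ 1.012, b = sin(fδ)/sin δ ≈ 1.012.
p = a·p₁ + b·p₂ ≈ (0.691, -0.691, 0.210); φ = arcsin(p_z) ≈ 12.10°, λ = atan2(p_y, p_x) ≈ -45.00°.

≈ lat 12°N, lon 45°W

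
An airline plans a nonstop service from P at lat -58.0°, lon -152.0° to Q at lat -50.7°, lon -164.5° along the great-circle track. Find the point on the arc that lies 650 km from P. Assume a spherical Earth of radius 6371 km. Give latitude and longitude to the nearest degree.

≈ lat -54°, lon -160°

Convert each endpoint to a unit vector on the sphere (x = cos φ cos λ, y = cos φ sin λ, z = sin φ).
The central angle between the endpoints is δ = arccos(p₁·p₂) ≈ 0.179 rad (10.3°). The total great-circle distance is δ·R ≈ 0.179 × 6371 ≈ 1143 km, so the target fraction is f = 650/1143 ≈ 0.568.
Interpolate at f ≈ 0.568 with slerp weights a = sin((1−f)δ)/sin δ ≈ 0.433, b = sin(fδ)/sin δ ≈ 0.571.
p = a·p₁ + b·p₂ ≈ (-0.551, -0.204, -0.809); φ = arcsin(p_z) ≈ -54.01°, λ = atan2(p_y, p_x) ≈ -159.65°.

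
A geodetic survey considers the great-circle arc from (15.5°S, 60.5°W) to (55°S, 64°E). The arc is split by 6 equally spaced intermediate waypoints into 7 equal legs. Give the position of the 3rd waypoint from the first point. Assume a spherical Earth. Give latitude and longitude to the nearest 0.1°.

Write both endpoints as unit vectors p₁, p₂ with components (cos φ cos λ, cos φ sin λ, sin φ).
The central angle between the endpoints is δ = arccos(p₁·p₂) ≈ 1.665 rad (95.4°).
Interpolate at f = 3/7 with slerp weights a = sin((1−f)δ)/sin δ ≈ 0.818, b = sin(fδ)/sin δ ≈ 0.657.
p = a·p₁ + b·p₂ ≈ (0.553, -0.347, -0.757); φ = arcsin(p_z) ≈ -49.21°, λ = atan2(p_y, p_x) ≈ -32.09°.

≈ (49.2°S, 32.1°W)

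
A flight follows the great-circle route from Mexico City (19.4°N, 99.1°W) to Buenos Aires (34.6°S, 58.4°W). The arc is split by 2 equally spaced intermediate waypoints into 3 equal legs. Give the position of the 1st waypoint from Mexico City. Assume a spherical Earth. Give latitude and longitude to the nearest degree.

≈ 1°N, 86°W

The haversine formula gives a central angle δ ≈ 1.159 rad (66.4°) between the endpoints.
Interpolate at f = 1/3 with slerp weights a = sin((1−f)δ)/sin δ ≈ 0.762, b = sin(fδ)/sin δ ≈ 0.411.
p = a·p₁ + b·p₂ ≈ (0.064, -0.998, 0.020); φ = arcsin(p_z) ≈ 1.12°, λ = atan2(p_y, p_x) ≈ -86.35°.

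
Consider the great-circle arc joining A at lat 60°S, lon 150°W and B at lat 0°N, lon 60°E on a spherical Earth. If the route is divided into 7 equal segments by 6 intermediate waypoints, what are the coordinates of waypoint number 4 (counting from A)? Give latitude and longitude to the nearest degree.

Write both endpoints as unit vectors p₁, p₂ with components (cos φ cos λ, cos φ sin λ, sin φ).
The central angle between the endpoints is δ = arccos(p₁·p₂) ≈ 2.019 rad (115.7°).
Interpolate at f = 4/7 with slerp weights a = sin((1−f)δ)/sin δ ≈ 0.844, b = sin(fδ)/sin δ ≈ 1.014.
p = a·p₁ + b·p₂ ≈ (0.141, 0.667, -0.731); φ = arcsin(p_z) ≈ -47.00°, λ = atan2(p_y, p_x) ≈ 78.03°.

≈ lat 47°S, lon 78°E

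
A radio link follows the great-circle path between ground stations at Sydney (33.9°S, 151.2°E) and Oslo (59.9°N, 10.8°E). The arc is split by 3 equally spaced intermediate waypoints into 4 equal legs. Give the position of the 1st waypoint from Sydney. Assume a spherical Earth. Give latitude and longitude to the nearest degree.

≈ 2°S, 133°E

From cos δ = sin φ₁ sin φ₂ + cos φ₁ cos φ₂ cos Δλ, the central angle is δ ≈ 2.504 rad (143.4°).
Interpolate at f = 1/4 with slerp weights a = sin((1−f)δ)/sin δ ≈ 1.600, b = sin(fδ)/sin δ ≈ 0.984.
p = a·p₁ + b·p₂ ≈ (-0.680, 0.732, -0.042); φ = arcsin(p_z) ≈ -2.39°, λ = atan2(p_y, p_x) ≈ 132.86°.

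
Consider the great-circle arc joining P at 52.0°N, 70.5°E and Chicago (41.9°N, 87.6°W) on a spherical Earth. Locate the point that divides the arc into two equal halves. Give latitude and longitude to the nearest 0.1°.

Convert each endpoint to a unit vector on the sphere (x = cos φ cos λ, y = cos φ sin λ, z = sin φ).
The central angle between the endpoints is δ = arccos(p₁·p₂) ≈ 1.470 rad (84.2°).
Interpolate at f = 1/2 with slerp weights a = sin((1−f)δ)/sin δ ≈ 0.674, b = sin(fδ)/sin δ ≈ 0.674.
p = a·p₁ + b·p₂ ≈ (0.159, -0.110, 0.981); φ = arcsin(p_z) ≈ 78.83°, λ = atan2(p_y, p_x) ≈ -34.61°.

≈ 78.8°N, 34.6°W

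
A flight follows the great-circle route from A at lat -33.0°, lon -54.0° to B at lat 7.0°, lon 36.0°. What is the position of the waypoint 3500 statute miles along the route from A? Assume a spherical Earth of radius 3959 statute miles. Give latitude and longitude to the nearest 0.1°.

Convert each endpoint to a unit vector on the sphere (x = cos φ cos λ, y = cos φ sin λ, z = sin φ).
The central angle between the endpoints is δ = arccos(p₁·p₂) ≈ 1.637 rad (93.8°). The total great-circle distance is δ·R ≈ 1.637 × 3959 ≈ 6482 mi, so the target fraction is f = 3500/6482 ≈ 0.540.
Interpolate at f ≈ 0.540 with slerp weights a = sin((1−f)δ)/sin δ ≈ 0.685, b = sin(fδ)/sin δ ≈ 0.775.
p = a·p₁ + b·p₂ ≈ (0.960, -0.013, -0.279); φ = arcsin(p_z) ≈ -16.19°, λ = atan2(p_y, p_x) ≈ -0.77°.

≈ lat -16.2°, lon -0.8°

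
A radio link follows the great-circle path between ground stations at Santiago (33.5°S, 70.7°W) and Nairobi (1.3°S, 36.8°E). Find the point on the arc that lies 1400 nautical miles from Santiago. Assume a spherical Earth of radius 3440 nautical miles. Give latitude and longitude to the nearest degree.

Convert each endpoint to a unit vector on the sphere (x = cos φ cos λ, y = cos φ sin λ, z = sin φ).
The central angle between the endpoints is δ = arccos(p₁·p₂) ≈ 1.811 rad (103.8°). The total great-circle distance is δ·R ≈ 1.811 × 3440 ≈ 6231 nmi, so the target fraction is f = 1400/6231 ≈ 0.225.
Interpolate at f ≈ 0.225 with slerp weights a = sin((1−f)δ)/sin δ ≈ 1.015, b = sin(fδ)/sin δ ≈ 0.408.
p = a·p₁ + b·p₂ ≈ (0.606, -0.555, -0.570); φ = arcsin(p_z) ≈ -34.73°, λ = atan2(p_y, p_x) ≈ -42.48°.

≈ 35°S, 42°W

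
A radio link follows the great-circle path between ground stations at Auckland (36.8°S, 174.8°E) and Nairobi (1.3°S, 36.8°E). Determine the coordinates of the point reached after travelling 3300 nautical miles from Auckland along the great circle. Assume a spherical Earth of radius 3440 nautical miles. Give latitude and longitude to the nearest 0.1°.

Convert each endpoint to a unit vector on the sphere (x = cos φ cos λ, y = cos φ sin λ, z = sin φ).
The central angle between the endpoints is δ = arccos(p₁·p₂) ≈ 2.191 rad (125.5°). The total great-circle distance is δ·R ≈ 2.191 × 3440 ≈ 7538 nmi, so the target fraction is f = 3300/7538 ≈ 0.438.
Interpolate at f ≈ 0.438 with slerp weights a = sin((1−f)δ)/sin δ ≈ 1.159, b = sin(fδ)/sin δ ≈ 1.006.
p = a·p₁ + b·p₂ ≈ (-0.119, 0.687, -0.717); φ = arcsin(p_z) ≈ -45.82°, λ = atan2(p_y, p_x) ≈ 99.81°.

≈ 45.8°S, 99.8°E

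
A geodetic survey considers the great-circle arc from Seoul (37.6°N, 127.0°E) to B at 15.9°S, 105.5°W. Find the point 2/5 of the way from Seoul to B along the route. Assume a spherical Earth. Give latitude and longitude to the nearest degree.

≈ 29°N, 171°W

The haversine formula gives a central angle δ ≈ 2.254 rad (129.1°) between the endpoints.
Interpolate at f = 2/5 with slerp weights a = sin((1−f)δ)/sin δ ≈ 1.258, b = sin(fδ)/sin δ ≈ 1.011.
p = a·p₁ + b·p₂ ≈ (-0.860, -0.141, 0.491); φ = arcsin(p_z) ≈ 29.40°, λ = atan2(p_y, p_x) ≈ -170.71°.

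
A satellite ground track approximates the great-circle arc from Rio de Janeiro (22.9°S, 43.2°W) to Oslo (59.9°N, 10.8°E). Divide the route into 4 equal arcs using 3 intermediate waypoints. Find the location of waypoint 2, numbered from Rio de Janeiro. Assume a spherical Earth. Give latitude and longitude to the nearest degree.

≈ 20°N, 25°W

Convert each endpoint to a unit vector on the sphere (x = cos φ cos λ, y = cos φ sin λ, z = sin φ).
The central angle between the endpoints is δ = arccos(p₁·p₂) ≈ 1.636 rad (93.7°).
Interpolate at f = 2/4 with slerp weights a = sin((1−f)δ)/sin δ ≈ 0.731, b = sin(fδ)/sin δ ≈ 0.731.
p = a·p₁ + b·p₂ ≈ (0.851, -0.392, 0.348); φ = arcsin(p_z) ≈ 20.37°, λ = atan2(p_y, p_x) ≈ -24.75°.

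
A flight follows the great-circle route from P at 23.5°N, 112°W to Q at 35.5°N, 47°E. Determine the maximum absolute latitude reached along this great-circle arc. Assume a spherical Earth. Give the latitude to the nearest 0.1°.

≈ 72.4°N

The great circle lies in the plane with unit normal n̂ = (p₁ × p₂)/|p₁ × p₂|.
Here n̂_z ≈ +0.302; the vertex latitude is φ_max = arccos|n̂_z| ≈ 72.4°.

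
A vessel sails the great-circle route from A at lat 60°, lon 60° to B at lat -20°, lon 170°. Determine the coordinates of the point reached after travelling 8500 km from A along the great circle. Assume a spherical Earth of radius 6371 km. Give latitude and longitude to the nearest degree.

≈ lat 15°, lon 149°

Write both endpoints as unit vectors p₁, p₂ with components (cos φ cos λ, cos φ sin λ, sin φ).
The central angle between the endpoints is δ = arccos(p₁·p₂) ≈ 2.045 rad (117.2°). The total great-circle distance is δ·R ≈ 2.045 × 6371 ≈ 13031 km, so the target fraction is f = 8500/13031 ≈ 0.652.
Interpolate at f ≈ 0.652 with slerp weights a = sin((1−f)δ)/sin δ ≈ 0.734, b = sin(fδ)/sin δ ≈ 1.093.
p = a·p₁ + b·p₂ ≈ (-0.828, 0.496, 0.262); φ = arcsin(p_z) ≈ 15.17°, λ = atan2(p_y, p_x) ≈ 149.07°.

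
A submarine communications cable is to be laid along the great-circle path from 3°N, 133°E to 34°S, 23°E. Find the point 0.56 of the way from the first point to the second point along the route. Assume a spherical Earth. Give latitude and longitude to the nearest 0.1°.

From cos δ = sin φ₁ sin φ₂ + cos φ₁ cos φ₂ cos Δλ, the central angle is δ ≈ 1.889 rad (108.2°).
Interpolate at f = 0.56 with slerp weights a = sin((1−f)δ)/sin δ ≈ 0.777, b = sin(fδ)/sin δ ≈ 0.917.
p = a·p₁ + b·p₂ ≈ (0.170, 0.865, -0.472); φ = arcsin(p_z) ≈ -28.17°, λ = atan2(p_y, p_x) ≈ 78.86°.

≈ 28.2°S, 78.9°E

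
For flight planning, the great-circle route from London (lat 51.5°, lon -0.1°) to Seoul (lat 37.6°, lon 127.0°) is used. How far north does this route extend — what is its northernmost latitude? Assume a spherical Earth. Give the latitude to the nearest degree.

The great circle lies in the plane with unit normal n̂ = (p₁ × p₂)/|p₁ × p₂|.
Here n̂_z ≈ +0.400; the vertex latitude is φ_max = arccos|n̂_z| ≈ 66.4°.

≈ 66°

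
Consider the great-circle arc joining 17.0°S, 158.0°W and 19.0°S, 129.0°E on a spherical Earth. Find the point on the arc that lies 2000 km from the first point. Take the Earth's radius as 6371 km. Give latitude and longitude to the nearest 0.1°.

≈ 20.6°S, 176.6°W

The haversine formula gives a central angle δ ≈ 1.203 rad (68.9°) between the endpoints. The total great-circle distance is δ·R ≈ 1.203 × 6371 ≈ 7664 km, so the target fraction is f = 2000/7664 ≈ 0.261.
Interpolate at f ≈ 0.261 with slerp weights a = sin((1−f)δ)/sin δ ≈ 0.832, b = sin(fδ)/sin δ ≈ 0.331.
p = a·p₁ + b·p₂ ≈ (-0.935, -0.055, -0.351); φ = arcsin(p_z) ≈ -20.55°, λ = atan2(p_y, p_x) ≈ -176.64°.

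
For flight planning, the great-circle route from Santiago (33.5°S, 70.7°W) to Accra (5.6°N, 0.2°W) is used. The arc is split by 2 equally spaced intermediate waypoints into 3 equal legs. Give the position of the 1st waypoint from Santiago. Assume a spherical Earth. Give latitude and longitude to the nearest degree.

≈ 24°S, 44°W

From cos δ = sin φ₁ sin φ₂ + cos φ₁ cos φ₂ cos Δλ, the central angle is δ ≈ 1.346 rad (77.1°).
Interpolate at f = 1/3 with slerp weights a = sin((1−f)δ)/sin δ ≈ 0.802, b = sin(fδ)/sin δ ≈ 0.445.
p = a·p₁ + b·p₂ ≈ (0.664, -0.633, -0.399); φ = arcsin(p_z) ≈ -23.52°, λ = atan2(p_y, p_x) ≈ -43.62°.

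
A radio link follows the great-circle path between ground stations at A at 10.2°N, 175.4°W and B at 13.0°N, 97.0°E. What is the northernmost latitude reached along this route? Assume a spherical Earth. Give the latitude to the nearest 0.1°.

≈ 16.0°N

The great circle lies in the plane with unit normal n̂ = (p₁ × p₂)/|p₁ × p₂|.
Here n̂_z ≈ -0.961; the vertex latitude is φ_max = arccos|n̂_z| ≈ 16.0°.
Check via Clairaut: cos φ_max = |cos φ₁| · sin C = cos(10.2°)·sin(77.6°) ≈ 0.961, again giving ≈ 16.0°.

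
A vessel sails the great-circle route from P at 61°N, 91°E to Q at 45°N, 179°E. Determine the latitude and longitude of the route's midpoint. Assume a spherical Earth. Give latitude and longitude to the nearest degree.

≈ 61°N, 145°E

Convert each endpoint to a unit vector on the sphere (x = cos φ cos λ, y = cos φ sin λ, z = sin φ).
The central angle between the endpoints is δ = arccos(p₁·p₂) ≈ 0.889 rad (50.9°).
Interpolate at f = 1/2 with slerp weights a = sin((1−f)δ)/sin δ ≈ 0.554, b = sin(fδ)/sin δ ≈ 0.554.
p = a·p₁ + b·p₂ ≈ (-0.396, 0.275, 0.876); φ = arcsin(p_z) ≈ 61.15°, λ = atan2(p_y, p_x) ≈ 145.21°.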